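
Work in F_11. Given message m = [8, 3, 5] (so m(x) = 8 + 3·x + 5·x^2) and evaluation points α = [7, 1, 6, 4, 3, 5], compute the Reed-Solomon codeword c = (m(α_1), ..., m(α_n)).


c = [10, 5, 8, 1, 7, 5]

Message polynomial: m(x) = 8 + 3·x + 5·x^2 (mod 11).
For each evaluation point α_i, compute m(α_i) mod 11:
  α_1 = 7: Horner steps 5 → 5 → 10, so m(7) = 10.
  α_2 = 1: Horner steps 5 → 8 → 5, so m(1) = 5.
  α_3 = 6: Horner steps 5 → 0 → 8, so m(6) = 8.
  α_4 = 4: Horner steps 5 → 1 → 1, so m(4) = 1.
  α_5 = 3: Horner steps 5 → 7 → 7, so m(3) = 7.
  α_6 = 5: Horner steps 5 → 6 → 5, so m(5) = 5.
Codeword c = [10, 5, 8, 1, 7, 5] ∈ F_11^6.


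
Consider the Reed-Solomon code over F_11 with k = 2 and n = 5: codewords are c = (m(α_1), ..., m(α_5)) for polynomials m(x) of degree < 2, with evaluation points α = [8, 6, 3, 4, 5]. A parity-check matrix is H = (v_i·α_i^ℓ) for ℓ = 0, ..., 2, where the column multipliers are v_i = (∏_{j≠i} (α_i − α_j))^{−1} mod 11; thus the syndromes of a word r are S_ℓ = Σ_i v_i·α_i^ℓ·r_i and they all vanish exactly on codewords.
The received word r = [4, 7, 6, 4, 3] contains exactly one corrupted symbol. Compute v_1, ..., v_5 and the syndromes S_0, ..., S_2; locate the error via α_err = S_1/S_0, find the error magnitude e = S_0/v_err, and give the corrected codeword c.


S = (9, 3, 1), error at position 4, error magnitude e = 5, c = [4, 7, 6, 10, 3].

Step 1: column multipliers v_i = (∏_{j≠i}(α_i − α_j))^{−1} mod 11.
  i = 1 (α = 8): (8−6)(8−3)(8−4)(8−5) = 2·5·4·3 = 120 ≡ 10, so v_1 = 10^{−1} = 10 (mod 11).
  i = 2 (α = 6): (6−8)(6−3)(6−4)(6−5) = (−2)·3·2·1 = −12 ≡ 10, so v_2 = 10^{−1} = 10 (mod 11).
  i = 3 (α = 3): (3−8)(3−6)(3−4)(3−5) = (−5)·(−3)·(−1)·(−2) = 30 ≡ 8, so v_3 = 8^{−1} = 7 (mod 11).
  i = 4 (α = 4): (4−8)(4−6)(4−3)(4−5) = (−4)·(−2)·1·(−1) = −8 ≡ 3, so v_4 = 3^{−1} = 4 (mod 11).
  i = 5 (α = 5): (5−8)(5−6)(5−3)(5−4) = (−3)·(−1)·2·1 = 6 ≡ 6, so v_5 = 6^{−1} = 2 (mod 11).
  v = [10, 10, 7, 4, 2].
Step 2: syndromes of r = [4, 7, 6, 4, 3] (all sums mod 11).
  S_0 = Σ v_i r_i = 10·4 + 10·7 + 7·6 + 4·4 + 2·3 = 174 ≡ 9.
  S_1 = Σ v_i α_i r_i = 10·8·4 + 10·6·7 + 7·3·6 + 4·4·4 + 2·5·3 = 960 ≡ 3.
  α_i^2 mod 11 = [9, 3, 9, 5, 3].
  S_2 = Σ v_i α_i^2 r_i = 10·9·4 + 10·3·7 + 7·9·6 + 4·5·4 + 2·3·3 = 1046 ≡ 1.
  S = (9, 3, 1) ≠ 0, so r is not a codeword (an error is present).
Step 3: locate the error. For a single error e at position i, S_ℓ = v_i·e·α_i^ℓ, so α_err = S_1/S_0.
  S_0^{−1} = 9^{−1} = 5 (mod 11), so α_err = 3·5 = 15 ≡ 4 = α_4. Error position i = 4.
  Consistency check: S_2/S_1 = 1·4 = 4 ≡ 4 = α_err ✓ (single-error assumption holds).
Step 4: error magnitude e = S_0/v_4 = S_0·∏_{j≠4}(α_4 − α_j) = 9·3 = 27 ≡ 5 (mod 11).
Step 5: correct position 4: c_4 = r_4 − e = 4 − 5 ≡ 10 (mod 11). Hence c = [4, 7, 6, 10, 3].
  Check: interpolating c through the α_i gives m(x) = 5 + 4·x (degree < 2) with m(α_i) = c_i for every i, so c is indeed a codeword.


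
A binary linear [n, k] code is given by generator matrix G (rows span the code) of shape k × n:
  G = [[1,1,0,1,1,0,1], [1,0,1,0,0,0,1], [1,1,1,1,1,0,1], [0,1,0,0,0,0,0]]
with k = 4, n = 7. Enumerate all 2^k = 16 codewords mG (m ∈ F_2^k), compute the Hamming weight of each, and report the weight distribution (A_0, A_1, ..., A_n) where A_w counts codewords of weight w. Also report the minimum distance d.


Weight distribution: A_0 = 1, A_1 = 2, A_2 = 3, A_3 = 4, A_4 = 3, A_5 = 2, A_6 = 1. Minimum distance d = 1.

Enumerate all 2^4 = 16 messages m ∈ F_2^4.
For each, compute codeword c = mG in F_2^7, then tally its weight.
  m = 0000 → c = 0000000, weight = 0.
  m = 1000 → c = 1101101, weight = 5.
  m = 0100 → c = 1010001, weight = 3.
  m = 1100 → c = 0111100, weight = 4.
  m = 0010 → c = 1111101, weight = 6.
  m = 1010 → c = 0010000, weight = 1.
  m = 0110 → c = 0101100, weight = 3.
  m = 1110 → c = 1000001, weight = 2.
  m = 0001 → c = 0100000, weight = 1.
  m = 1001 → c = 1001101, weight = 4.
  m = 0101 → c = 1110001, weight = 4.
  m = 1101 → c = 0011100, weight = 3.
  m = 0011 → c = 1011101, weight = 5.
  m = 1011 → c = 0110000, weight = 2.
  m = 0111 → c = 0001100, weight = 2.
  m = 1111 → c = 1100001, weight = 3.
Tally weights:
  weight 0: 1 codewords.
  weight 1: 2 codewords.
  weight 2: 3 codewords.
  weight 3: 4 codewords.
  weight 4: 3 codewords.
  weight 5: 2 codewords.
  weight 6: 1 codewords.
Minimum distance d = smallest w > 0 with A_w > 0 = 1.
Sanity: Σ A_w = 16 = 2^4 = 16 ✓.


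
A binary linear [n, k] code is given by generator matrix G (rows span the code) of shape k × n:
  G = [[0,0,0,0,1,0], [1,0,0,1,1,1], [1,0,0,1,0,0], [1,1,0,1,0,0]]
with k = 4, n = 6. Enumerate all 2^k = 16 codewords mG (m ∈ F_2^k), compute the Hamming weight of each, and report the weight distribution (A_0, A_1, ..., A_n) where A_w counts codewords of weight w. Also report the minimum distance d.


Weight distribution: A_0 = 1, A_1 = 3, A_2 = 4, A_3 = 4, A_4 = 3, A_5 = 1. Minimum distance d = 1.

Enumerate all 2^4 = 16 messages m ∈ F_2^4.
For each, compute codeword c = mG in F_2^6, then tally its weight.
  m = 0000 → c = 000000, weight = 0.
  m = 1000 → c = 000010, weight = 1.
  m = 0100 → c = 100111, weight = 4.
  m = 1100 → c = 100101, weight = 3.
  m = 0010 → c = 100100, weight = 2.
  m = 1010 → c = 100110, weight = 3.
  m = 0110 → c = 000011, weight = 2.
  m = 1110 → c = 000001, weight = 1.
  m = 0001 → c = 110100, weight = 3.
  m = 1001 → c = 110110, weight = 4.
  m = 0101 → c = 010011, weight = 3.
  m = 1101 → c = 010001, weight = 2.
  m = 0011 → c = 010000, weight = 1.
  m = 1011 → c = 010010, weight = 2.
  m = 0111 → c = 110111, weight = 5.
  m = 1111 → c = 110101, weight = 4.
Tally weights:
  weight 0: 1 codewords.
  weight 1: 3 codewords.
  weight 2: 4 codewords.
  weight 3: 4 codewords.
  weight 4: 3 codewords.
  weight 5: 1 codewords.
Minimum distance d = smallest w > 0 with A_w > 0 = 1.
Sanity: Σ A_w = 16 = 2^4 = 16 ✓.


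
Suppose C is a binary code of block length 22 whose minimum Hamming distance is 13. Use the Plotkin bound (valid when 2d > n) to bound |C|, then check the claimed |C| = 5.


Plotkin bound M ≤ 6; given |C| = 5 ≤ bound (satisfied).

Check applicability: 2d = 26, n = 22.
2d − n = 4 > 0, so Plotkin applies.
Compute d/(2d−n) = 13/4 ≈ 3.2500.
⌊d/(2d−n)⌋ = 3.
Plotkin bound: M ≤ 2·3 = 6.
Given |C| = 5, check: satisfied.
This |C| is below the Plotkin bound.


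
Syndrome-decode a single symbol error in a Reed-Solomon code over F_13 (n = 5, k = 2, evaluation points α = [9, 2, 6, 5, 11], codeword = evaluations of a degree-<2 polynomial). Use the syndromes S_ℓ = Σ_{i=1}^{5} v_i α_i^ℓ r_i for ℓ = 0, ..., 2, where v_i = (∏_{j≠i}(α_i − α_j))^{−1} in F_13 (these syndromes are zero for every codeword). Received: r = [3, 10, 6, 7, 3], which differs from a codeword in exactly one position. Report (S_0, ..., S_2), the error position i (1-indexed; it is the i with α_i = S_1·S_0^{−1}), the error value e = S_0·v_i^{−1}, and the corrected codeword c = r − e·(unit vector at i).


S = (4, 5, 3), error at position 5, error magnitude e = 2, c = [3, 10, 6, 7, 1].

Step 1: column multipliers v_i = (∏_{j≠i}(α_i − α_j))^{−1} mod 13.
  i = 1 (α = 9): (9−2)(9−6)(9−5)(9−11) = 7·3·4·(−2) = −168 ≡ 1, so v_1 = 1^{−1} = 1 (mod 13).
  i = 2 (α = 2): (2−9)(2−6)(2−5)(2−11) = (−7)·(−4)·(−3)·(−9) = 756 ≡ 2, so v_2 = 2^{−1} = 7 (mod 13).
  i = 3 (α = 6): (6−9)(6−2)(6−5)(6−11) = (−3)·4·1·(−5) = 60 ≡ 8, so v_3 = 8^{−1} = 5 (mod 13).
  i = 4 (α = 5): (5−9)(5−2)(5−6)(5−11) = (−4)·3·(−1)·(−6) = −72 ≡ 6, so v_4 = 6^{−1} = 11 (mod 13).
  i = 5 (α = 11): (11−9)(11−2)(11−6)(11−5) = 2·9·5·6 = 540 ≡ 7, so v_5 = 7^{−1} = 2 (mod 13).
  v = [1, 7, 5, 11, 2].
Step 2: syndromes of r = [3, 10, 6, 7, 3] (all sums mod 13).
  S_0 = Σ v_i r_i = 1·3 + 7·10 + 5·6 + 11·7 + 2·3 = 186 ≡ 4.
  S_1 = Σ v_i α_i r_i = 1·9·3 + 7·2·10 + 5·6·6 + 11·5·7 + 2·11·3 = 798 ≡ 5.
  α_i^2 mod 13 = [3, 4, 10, 12, 4].
  S_2 = Σ v_i α_i^2 r_i = 1·3·3 + 7·4·10 + 5·10·6 + 11·12·7 + 2·4·3 = 1537 ≡ 3.
  S = (4, 5, 3) ≠ 0, so r is not a codeword (an error is present).
Step 3: locate the error. For a single error e at position i, S_ℓ = v_i·e·α_i^ℓ, so α_err = S_1/S_0.
  S_0^{−1} = 4^{−1} = 10 (mod 13), so α_err = 5·10 = 50 ≡ 11 = α_5. Error position i = 5.
  Consistency check: S_2/S_1 = 3·8 = 24 ≡ 11 = α_err ✓ (single-error assumption holds).
Step 4: error magnitude e = S_0/v_5 = S_0·∏_{j≠5}(α_5 − α_j) = 4·7 = 28 ≡ 2 (mod 13).
Step 5: correct position 5: c_5 = r_5 − e = 3 − 2 ≡ 1 (mod 13). Hence c = [3, 10, 6, 7, 1].
  Check: interpolating c through the α_i gives m(x) = 12 + 12·x (degree < 2) with m(α_i) = c_i for every i, so c is indeed a codeword.


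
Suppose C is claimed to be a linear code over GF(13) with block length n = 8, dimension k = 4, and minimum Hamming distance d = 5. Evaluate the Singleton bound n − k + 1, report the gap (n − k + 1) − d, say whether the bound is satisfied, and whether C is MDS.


Singleton RHS = n − k + 1 = 5, slack = 0, bound satisfied, MDS.

Singleton bound: d ≤ n − k + 1.
Here n = 8, k = 4, so n − k + 1 = 5.
Given d = 5, check d ≤ 5: YES.
Slack = (n − k + 1) − d = 0.
The code is MDS (slack = 0).
Description: the claimed parameters are [8, 4, 5]_13; such a code would be MDS (meets Singleton bound).


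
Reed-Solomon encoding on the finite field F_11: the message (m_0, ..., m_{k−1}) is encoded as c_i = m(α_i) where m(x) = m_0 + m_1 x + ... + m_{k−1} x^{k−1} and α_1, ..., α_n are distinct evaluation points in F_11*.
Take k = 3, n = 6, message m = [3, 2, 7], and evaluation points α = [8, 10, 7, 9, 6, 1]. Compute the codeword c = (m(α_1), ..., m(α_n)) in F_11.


c = [5, 8, 8, 5, 3, 1]

Message polynomial: m(x) = 3 + 2·x + 7·x^2 (mod 11).
For each evaluation point α_i, compute m(α_i) mod 11:
  α_1 = 8: Horner steps 7 → 3 → 5, so m(8) = 5.
  α_2 = 10: Horner steps 7 → 6 → 8, so m(10) = 8.
  α_3 = 7: Horner steps 7 → 7 → 8, so m(7) = 8.
  α_4 = 9: Horner steps 7 → 10 → 5, so m(9) = 5.
  α_5 = 6: Horner steps 7 → 0 → 3, so m(6) = 3.
  α_6 = 1: Horner steps 7 → 9 → 1, so m(1) = 1.
Codeword c = [5, 8, 8, 5, 3, 1] ∈ F_11^6.


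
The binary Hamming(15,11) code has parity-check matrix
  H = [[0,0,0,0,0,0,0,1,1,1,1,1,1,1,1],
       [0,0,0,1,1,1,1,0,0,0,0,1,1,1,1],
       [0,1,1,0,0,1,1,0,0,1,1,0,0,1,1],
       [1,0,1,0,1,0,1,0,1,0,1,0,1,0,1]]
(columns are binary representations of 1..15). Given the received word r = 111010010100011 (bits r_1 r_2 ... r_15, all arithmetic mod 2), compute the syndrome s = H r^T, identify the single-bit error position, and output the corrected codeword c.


s = (0, 1, 1, 0)^T, error position = 6, corrected codeword c = 111011010100011

Compute s = H r^T mod 2 one row at a time:
  s_1 = 1 + 0 + 1 + 0 + 0 + 0 + 1 + 1 = 4 ≡ 0 (mod 2).
  s_2 = 0 + 1 + 0 + 0 + 0 + 0 + 1 + 1 = 3 ≡ 1 (mod 2).
  s_3 = 1 + 1 + 0 + 0 + 1 + 0 + 1 + 1 = 5 ≡ 1 (mod 2).
  s_4 = 1 + 1 + 1 + 0 + 0 + 0 + 0 + 1 = 4 ≡ 0 (mod 2).
s = (0, 1, 1, 0)^T — this equals column 6 of H (binary 0110), so error is at position 6.
Correct: flip bit 6 of r = 111010010100011 to get c = 111011010100011.


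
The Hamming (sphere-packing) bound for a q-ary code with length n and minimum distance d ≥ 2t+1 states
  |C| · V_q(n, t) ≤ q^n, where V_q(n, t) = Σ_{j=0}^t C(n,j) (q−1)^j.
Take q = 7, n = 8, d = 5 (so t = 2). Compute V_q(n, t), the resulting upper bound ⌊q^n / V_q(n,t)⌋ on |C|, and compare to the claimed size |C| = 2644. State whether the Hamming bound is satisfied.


V_q(n, t) = 1057, q^n = 5764801, Hamming bound = 5453, |C| = 2644 ≤ bound (satisfied).

Step 1: Compute V_q(n, t) = Σ_{j=0}^2 C(n, j) (q−1)^j.
  j = 0: C(8,0)·(6)^0 = 1·1 = 1.
  j = 1: C(8,1)·(6)^1 = 8·6 = 48.
  j = 2: C(8,2)·(6)^2 = 28·36 = 1008.
  V_q(n, t) = 1 + 48 + 1008 = 1057.
Step 2: q^n = 7^8 = 5764801.
Step 3: Hamming bound ⌊q^n / V_q(n,t)⌋ = ⌊5764801/1057⌋ = 5453.
Step 4: Compare |C| = 2644 to 5453: satisfied.
The claimed |C| lies below the Hamming bound.


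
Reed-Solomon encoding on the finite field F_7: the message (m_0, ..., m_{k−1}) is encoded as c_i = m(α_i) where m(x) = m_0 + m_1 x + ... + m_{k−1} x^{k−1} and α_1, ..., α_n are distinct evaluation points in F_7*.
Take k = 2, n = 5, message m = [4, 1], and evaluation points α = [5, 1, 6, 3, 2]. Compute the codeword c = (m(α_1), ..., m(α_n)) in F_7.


c = [2, 5, 3, 0, 6]

Message polynomial: m(x) = 4 + 1·x (mod 7).
For each evaluation point α_i, compute m(α_i) mod 7:
  α_1 = 5: Horner steps 1 → 2, so m(5) = 2.
  α_2 = 1: Horner steps 1 → 5, so m(1) = 5.
  α_3 = 6: Horner steps 1 → 3, so m(6) = 3.
  α_4 = 3: Horner steps 1 → 0, so m(3) = 0.
  α_5 = 2: Horner steps 1 → 6, so m(2) = 6.
Codeword c = [2, 5, 3, 0, 6] ∈ F_7^5.


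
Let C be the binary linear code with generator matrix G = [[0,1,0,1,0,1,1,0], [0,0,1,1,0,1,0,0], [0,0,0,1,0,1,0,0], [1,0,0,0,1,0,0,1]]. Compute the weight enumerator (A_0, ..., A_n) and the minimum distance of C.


Weight distribution: A_0 = 1, A_1 = 1, A_2 = 2, A_3 = 3, A_4 = 2, A_5 = 3, A_6 = 2, A_7 = 1, A_8 = 1. Minimum distance d = 1.

Enumerate all 2^4 = 16 messages m ∈ F_2^4.
For each, compute codeword c = mG in F_2^8, then tally its weight.
  m = 0000 → c = 00000000, weight = 0.
  m = 1000 → c = 01010110, weight = 4.
  m = 0100 → c = 00110100, weight = 3.
  m = 1100 → c = 01100010, weight = 3.
  m = 0010 → c = 00010100, weight = 2.
  m = 1010 → c = 01000010, weight = 2.
  m = 0110 → c = 00100000, weight = 1.
  m = 1110 → c = 01110110, weight = 5.
  m = 0001 → c = 10001001, weight = 3.
  m = 1001 → c = 11011111, weight = 7.
  m = 0101 → c = 10111101, weight = 6.
  m = 1101 → c = 11101011, weight = 6.
  m = 0011 → c = 10011101, weight = 5.
  m = 1011 → c = 11001011, weight = 5.
  m = 0111 → c = 10101001, weight = 4.
  m = 1111 → c = 11111111, weight = 8.
Tally weights:
  weight 0: 1 codewords.
  weight 1: 1 codewords.
  weight 2: 2 codewords.
  weight 3: 3 codewords.
  weight 4: 2 codewords.
  weight 5: 3 codewords.
  weight 6: 2 codewords.
  weight 7: 1 codewords.
  weight 8: 1 codewords.
Minimum distance d = smallest w > 0 with A_w > 0 = 1.
Sanity: Σ A_w = 16 = 2^4 = 16 ✓.


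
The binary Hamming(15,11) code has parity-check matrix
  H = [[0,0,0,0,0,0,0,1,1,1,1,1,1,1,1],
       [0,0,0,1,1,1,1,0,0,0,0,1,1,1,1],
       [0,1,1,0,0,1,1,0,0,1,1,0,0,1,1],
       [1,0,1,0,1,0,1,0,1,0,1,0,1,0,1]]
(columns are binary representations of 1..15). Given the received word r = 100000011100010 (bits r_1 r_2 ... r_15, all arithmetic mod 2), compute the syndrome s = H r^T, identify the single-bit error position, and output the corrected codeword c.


s = (0, 1, 0, 0)^T, error position = 4, corrected codeword c = 100100011100010

Compute s = H r^T mod 2 one row at a time:
  s_1 = 1 + 1 + 1 + 0 + 0 + 0 + 1 + 0 = 4 ≡ 0 (mod 2).
  s_2 = 0 + 0 + 0 + 0 + 0 + 0 + 1 + 0 = 1 ≡ 1 (mod 2).
  s_3 = 0 + 0 + 0 + 0 + 1 + 0 + 1 + 0 = 2 ≡ 0 (mod 2).
  s_4 = 1 + 0 + 0 + 0 + 1 + 0 + 0 + 0 = 2 ≡ 0 (mod 2).
s = (0, 1, 0, 0)^T — this equals column 4 of H (binary 0100), so error is at position 4.
Correct: flip bit 4 of r = 100000011100010 to get c = 100100011100010.


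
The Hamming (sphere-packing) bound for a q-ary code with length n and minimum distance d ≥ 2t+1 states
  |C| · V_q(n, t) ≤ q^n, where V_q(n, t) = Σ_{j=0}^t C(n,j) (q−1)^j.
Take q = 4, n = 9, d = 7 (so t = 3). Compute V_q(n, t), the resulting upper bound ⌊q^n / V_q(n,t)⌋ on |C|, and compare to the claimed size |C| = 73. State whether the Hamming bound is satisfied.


V_q(n, t) = 2620, q^n = 262144, Hamming bound = 100, |C| = 73 ≤ bound (satisfied).

Step 1: Compute V_q(n, t) = Σ_{j=0}^3 C(n, j) (q−1)^j.
  j = 0: C(9,0)·(3)^0 = 1·1 = 1.
  j = 1: C(9,1)·(3)^1 = 9·3 = 27.
  j = 2: C(9,2)·(3)^2 = 36·9 = 324.
  j = 3: C(9,3)·(3)^3 = 84·27 = 2268.
  V_q(n, t) = 1 + 27 + 324 + 2268 = 2620.
Step 2: q^n = 4^9 = 262144.
Step 3: Hamming bound ⌊q^n / V_q(n,t)⌋ = ⌊262144/2620⌋ = 100.
Step 4: Compare |C| = 73 to 100: satisfied.
The claimed |C| lies below the Hamming bound.


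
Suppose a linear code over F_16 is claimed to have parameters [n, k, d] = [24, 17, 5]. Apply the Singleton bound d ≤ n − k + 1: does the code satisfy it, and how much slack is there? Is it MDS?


Singleton RHS = n − k + 1 = 8, slack = 3, bound satisfied, not MDS.

Singleton bound: d ≤ n − k + 1.
Here n = 24, k = 17, so n − k + 1 = 8.
Given d = 5, check d ≤ 8: YES.
Slack = (n − k + 1) − d = 3.
The code is NOT MDS (slack = 3 > 0).
Description: the claimed parameters are [24, 17, 5]_16; such a code would be non-MDS.


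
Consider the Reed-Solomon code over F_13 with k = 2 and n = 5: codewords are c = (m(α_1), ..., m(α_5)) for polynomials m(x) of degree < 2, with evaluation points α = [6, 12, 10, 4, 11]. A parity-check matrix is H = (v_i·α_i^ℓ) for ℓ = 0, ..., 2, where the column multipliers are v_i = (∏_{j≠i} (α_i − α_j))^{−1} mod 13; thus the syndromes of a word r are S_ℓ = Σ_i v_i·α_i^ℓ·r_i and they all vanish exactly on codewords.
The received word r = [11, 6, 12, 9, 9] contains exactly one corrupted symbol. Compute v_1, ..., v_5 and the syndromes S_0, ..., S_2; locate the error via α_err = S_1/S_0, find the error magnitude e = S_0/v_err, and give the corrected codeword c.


S = (2, 8, 6), error at position 4, error magnitude e = 5, c = [11, 6, 12, 4, 9].

Step 1: column multipliers v_i = (∏_{j≠i}(α_i − α_j))^{−1} mod 13.
  i = 1 (α = 6): (6−12)(6−10)(6−4)(6−11) = (−6)·(−4)·2·(−5) = −240 ≡ 7, so v_1 = 7^{−1} = 2 (mod 13).
  i = 2 (α = 12): (12−6)(12−10)(12−4)(12−11) = 6·2·8·1 = 96 ≡ 5, so v_2 = 5^{−1} = 8 (mod 13).
  i = 3 (α = 10): (10−6)(10−12)(10−4)(10−11) = 4·(−2)·6·(−1) = 48 ≡ 9, so v_3 = 9^{−1} = 3 (mod 13).
  i = 4 (α = 4): (4−6)(4−12)(4−10)(4−11) = (−2)·(−8)·(−6)·(−7) = 672 ≡ 9, so v_4 = 9^{−1} = 3 (mod 13).
  i = 5 (α = 11): (11−6)(11−12)(11−10)(11−4) = 5·(−1)·1·7 = −35 ≡ 4, so v_5 = 4^{−1} = 10 (mod 13).
  v = [2, 8, 3, 3, 10].
Step 2: syndromes of r = [11, 6, 12, 9, 9] (all sums mod 13).
  S_0 = Σ v_i r_i = 2·11 + 8·6 + 3·12 + 3·9 + 10·9 = 223 ≡ 2.
  S_1 = Σ v_i α_i r_i = 2·6·11 + 8·12·6 + 3·10·12 + 3·4·9 + 10·11·9 = 2166 ≡ 8.
  α_i^2 mod 13 = [10, 1, 9, 3, 4].
  S_2 = Σ v_i α_i^2 r_i = 2·10·11 + 8·1·6 + 3·9·12 + 3·3·9 + 10·4·9 = 1033 ≡ 6.
  S = (2, 8, 6) ≠ 0, so r is not a codeword (an error is present).
Step 3: locate the error. For a single error e at position i, S_ℓ = v_i·e·α_i^ℓ, so α_err = S_1/S_0.
  S_0^{−1} = 2^{−1} = 7 (mod 13), so α_err = 8·7 = 56 ≡ 4 = α_4. Error position i = 4.
  Consistency check: S_2/S_1 = 6·5 = 30 ≡ 4 = α_err ✓ (single-error assumption holds).
Step 4: error magnitude e = S_0/v_4 = S_0·∏_{j≠4}(α_4 − α_j) = 2·9 = 18 ≡ 5 (mod 13).
Step 5: correct position 4: c_4 = r_4 − e = 9 − 5 ≡ 4 (mod 13). Hence c = [11, 6, 12, 4, 9].
  Check: interpolating c through the α_i gives m(x) = 3 + 10·x (degree < 2) with m(α_i) = c_i for every i, so c is indeed a codeword.


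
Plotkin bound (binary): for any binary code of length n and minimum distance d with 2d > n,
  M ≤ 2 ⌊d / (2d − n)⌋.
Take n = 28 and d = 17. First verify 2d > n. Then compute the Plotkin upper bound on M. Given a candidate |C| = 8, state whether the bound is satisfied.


Plotkin bound M ≤ 4; given |C| = 8 > bound (violated).

Check applicability: 2d = 34, n = 28.
2d − n = 6 > 0, so Plotkin applies.
Compute d/(2d−n) = 17/6 ≈ 2.8333.
⌊d/(2d−n)⌋ = 2.
Plotkin bound: M ≤ 2·2 = 4.
Given |C| = 8, check: VIOLATED.
This |C| is above the Plotkin bound, so no binary code with n = 28, d = 17 and 8 codewords exists.


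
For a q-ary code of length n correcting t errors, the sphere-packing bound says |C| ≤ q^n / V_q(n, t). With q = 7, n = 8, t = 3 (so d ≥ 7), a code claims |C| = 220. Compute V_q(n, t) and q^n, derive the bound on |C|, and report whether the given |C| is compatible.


V_q(n, t) = 13153, q^n = 5764801, Hamming bound = 438, |C| = 220 ≤ bound (satisfied).

Step 1: Compute V_q(n, t) = Σ_{j=0}^3 C(n, j) (q−1)^j.
  j = 0: C(8,0)·(6)^0 = 1·1 = 1.
  j = 1: C(8,1)·(6)^1 = 8·6 = 48.
  j = 2: C(8,2)·(6)^2 = 28·36 = 1008.
  j = 3: C(8,3)·(6)^3 = 56·216 = 12096.
  V_q(n, t) = 1 + 48 + 1008 + 12096 = 13153.
Step 2: q^n = 7^8 = 5764801.
Step 3: Hamming bound ⌊q^n / V_q(n,t)⌋ = ⌊5764801/13153⌋ = 438.
Step 4: Compare |C| = 220 to 438: satisfied.
The claimed |C| lies below the Hamming bound.


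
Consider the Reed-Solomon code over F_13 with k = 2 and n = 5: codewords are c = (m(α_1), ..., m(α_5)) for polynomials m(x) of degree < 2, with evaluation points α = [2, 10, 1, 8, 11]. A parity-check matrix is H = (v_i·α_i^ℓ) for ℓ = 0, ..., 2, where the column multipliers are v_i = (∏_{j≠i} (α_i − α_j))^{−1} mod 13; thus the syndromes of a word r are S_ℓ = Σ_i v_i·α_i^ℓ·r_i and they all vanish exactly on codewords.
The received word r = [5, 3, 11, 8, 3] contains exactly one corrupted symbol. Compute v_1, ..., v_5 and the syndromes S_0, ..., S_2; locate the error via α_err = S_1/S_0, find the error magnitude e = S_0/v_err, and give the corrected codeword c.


S = (6, 8, 2), error at position 2, error magnitude e = 7, c = [5, 9, 11, 8, 3].

Step 1: column multipliers v_i = (∏_{j≠i}(α_i − α_j))^{−1} mod 13.
  i = 1 (α = 2): (2−10)(2−1)(2−8)(2−11) = (−8)·1·(−6)·(−9) = −432 ≡ 10, so v_1 = 10^{−1} = 4 (mod 13).
  i = 2 (α = 10): (10−2)(10−1)(10−8)(10−11) = 8·9·2·(−1) = −144 ≡ 12, so v_2 = 12^{−1} = 12 (mod 13).
  i = 3 (α = 1): (1−2)(1−10)(1−8)(1−11) = (−1)·(−9)·(−7)·(−10) = 630 ≡ 6, so v_3 = 6^{−1} = 11 (mod 13).
  i = 4 (α = 8): (8−2)(8−10)(8−1)(8−11) = 6·(−2)·7·(−3) = 252 ≡ 5, so v_4 = 5^{−1} = 8 (mod 13).
  i = 5 (α = 11): (11−2)(11−10)(11−1)(11−8) = 9·1·10·3 = 270 ≡ 10, so v_5 = 10^{−1} = 4 (mod 13).
  v = [4, 12, 11, 8, 4].
Step 2: syndromes of r = [5, 3, 11, 8, 3] (all sums mod 13).
  S_0 = Σ v_i r_i = 4·5 + 12·3 + 11·11 + 8·8 + 4·3 = 253 ≡ 6.
  S_1 = Σ v_i α_i r_i = 4·2·5 + 12·10·3 + 11·1·11 + 8·8·8 + 4·11·3 = 1165 ≡ 8.
  α_i^2 mod 13 = [4, 9, 1, 12, 4].
  S_2 = Σ v_i α_i^2 r_i = 4·4·5 + 12·9·3 + 11·1·11 + 8·12·8 + 4·4·3 = 1341 ≡ 2.
  S = (6, 8, 2) ≠ 0, so r is not a codeword (an error is present).
Step 3: locate the error. For a single error e at position i, S_ℓ = v_i·e·α_i^ℓ, so α_err = S_1/S_0.
  S_0^{−1} = 6^{−1} = 11 (mod 13), so α_err = 8·11 = 88 ≡ 10 = α_2. Error position i = 2.
  Consistency check: S_2/S_1 = 2·5 = 10 ≡ 10 = α_err ✓ (single-error assumption holds).
Step 4: error magnitude e = S_0/v_2 = S_0·∏_{j≠2}(α_2 − α_j) = 6·12 = 72 ≡ 7 (mod 13).
Step 5: correct position 2: c_2 = r_2 − e = 3 − 7 ≡ 9 (mod 13). Hence c = [5, 9, 11, 8, 3].
  Check: interpolating c through the α_i gives m(x) = 4 + 7·x (degree < 2) with m(α_i) = c_i for every i, so c is indeed a codeword.


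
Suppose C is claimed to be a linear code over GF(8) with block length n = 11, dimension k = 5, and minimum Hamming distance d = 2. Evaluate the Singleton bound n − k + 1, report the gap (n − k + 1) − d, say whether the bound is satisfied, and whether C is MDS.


Singleton RHS = n − k + 1 = 7, slack = 5, bound satisfied, not MDS.

Singleton bound: d ≤ n − k + 1.
Here n = 11, k = 5, so n − k + 1 = 7.
Given d = 2, check d ≤ 7: YES.
Slack = (n − k + 1) − d = 5.
The code is NOT MDS (slack = 5 > 0).
Description: the claimed parameters are [11, 5, 2]_8; such a code would be non-MDS.


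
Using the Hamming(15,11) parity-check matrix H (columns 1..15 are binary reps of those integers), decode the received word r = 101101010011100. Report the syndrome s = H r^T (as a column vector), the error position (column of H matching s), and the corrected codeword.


s = (0, 0, 1, 0)^T, error position = 2, corrected codeword c = 111101010011100

Compute s = H r^T mod 2 one row at a time:
  s_1 = 1 + 0 + 0 + 1 + 1 + 1 + 0 + 0 = 4 ≡ 0 (mod 2).
  s_2 = 1 + 0 + 1 + 0 + 1 + 1 + 0 + 0 = 4 ≡ 0 (mod 2).
  s_3 = 0 + 1 + 1 + 0 + 0 + 1 + 0 + 0 = 3 ≡ 1 (mod 2).
  s_4 = 1 + 1 + 0 + 0 + 0 + 1 + 1 + 0 = 4 ≡ 0 (mod 2).
s = (0, 0, 1, 0)^T — this equals column 2 of H (binary 0010), so error is at position 2.
Correct: flip bit 2 of r = 101101010011100 to get c = 111101010011100.


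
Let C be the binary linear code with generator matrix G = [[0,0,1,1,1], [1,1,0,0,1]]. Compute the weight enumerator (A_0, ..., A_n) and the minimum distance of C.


Weight distribution: A_0 = 1, A_3 = 2, A_4 = 1. Minimum distance d = 3.

Enumerate all 2^2 = 4 messages m ∈ F_2^2.
For each, compute codeword c = mG in F_2^5, then tally its weight.
  m = 00 → c = 00000, weight = 0.
  m = 10 → c = 00111, weight = 3.
  m = 01 → c = 11001, weight = 3.
  m = 11 → c = 11110, weight = 4.
Tally weights:
  weight 0: 1 codewords.
  weight 3: 2 codewords.
  weight 4: 1 codewords.
Minimum distance d = smallest w > 0 with A_w > 0 = 3.
Sanity: Σ A_w = 4 = 2^2 = 4 ✓.


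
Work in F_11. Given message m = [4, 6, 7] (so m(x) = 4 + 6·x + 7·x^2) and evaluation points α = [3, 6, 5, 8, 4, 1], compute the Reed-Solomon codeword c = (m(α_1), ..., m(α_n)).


c = [8, 6, 0, 5, 8, 6]

Message polynomial: m(x) = 4 + 6·x + 7·x^2 (mod 11).
For each evaluation point α_i, compute m(α_i) mod 11:
  α_1 = 3: Horner steps 7 → 5 → 8, so m(3) = 8.
  α_2 = 6: Horner steps 7 → 4 → 6, so m(6) = 6.
  α_3 = 5: Horner steps 7 → 8 → 0, so m(5) = 0.
  α_4 = 8: Horner steps 7 → 7 → 5, so m(8) = 5.
  α_5 = 4: Horner steps 7 → 1 → 8, so m(4) = 8.
  α_6 = 1: Horner steps 7 → 2 → 6, so m(1) = 6.
Codeword c = [8, 6, 0, 5, 8, 6] ∈ F_11^6.


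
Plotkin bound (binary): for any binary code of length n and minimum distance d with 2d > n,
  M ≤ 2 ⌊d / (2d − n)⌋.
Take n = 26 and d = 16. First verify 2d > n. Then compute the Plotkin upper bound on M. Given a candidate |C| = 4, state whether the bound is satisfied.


Plotkin bound M ≤ 4; given |C| = 4 ≤ bound (satisfied).

Check applicability: 2d = 32, n = 26.
2d − n = 6 > 0, so Plotkin applies.
Compute d/(2d−n) = 16/6 ≈ 2.6667.
⌊d/(2d−n)⌋ = 2.
Plotkin bound: M ≤ 2·2 = 4.
Given |C| = 4, check: satisfied.
This |C| is at the Plotkin bound.


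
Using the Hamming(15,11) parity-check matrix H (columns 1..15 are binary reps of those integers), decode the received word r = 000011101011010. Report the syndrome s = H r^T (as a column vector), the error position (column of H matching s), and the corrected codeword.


s = (0, 1, 0, 0)^T, error position = 4, corrected codeword c = 000111101011010

Compute s = H r^T mod 2 one row at a time:
  s_1 = 0 + 1 + 0 + 1 + 1 + 0 + 1 + 0 = 4 ≡ 0 (mod 2).
  s_2 = 0 + 1 + 1 + 1 + 1 + 0 + 1 + 0 = 5 ≡ 1 (mod 2).
  s_3 = 0 + 0 + 1 + 1 + 0 + 1 + 1 + 0 = 4 ≡ 0 (mod 2).
  s_4 = 0 + 0 + 1 + 1 + 1 + 1 + 0 + 0 = 4 ≡ 0 (mod 2).
s = (0, 1, 0, 0)^T — this equals column 4 of H (binary 0100), so error is at position 4.
Correct: flip bit 4 of r = 000011101011010 to get c = 000111101011010.


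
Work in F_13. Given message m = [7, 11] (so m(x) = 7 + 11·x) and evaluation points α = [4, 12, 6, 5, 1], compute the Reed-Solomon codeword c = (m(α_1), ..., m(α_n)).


c = [12, 9, 8, 10, 5]

Message polynomial: m(x) = 7 + 11·x (mod 13).
For each evaluation point α_i, compute m(α_i) mod 13:
  α_1 = 4: Horner steps 11 → 12, so m(4) = 12.
  α_2 = 12: Horner steps 11 → 9, so m(12) = 9.
  α_3 = 6: Horner steps 11 → 8, so m(6) = 8.
  α_4 = 5: Horner steps 11 → 10, so m(5) = 10.
  α_5 = 1: Horner steps 11 → 5, so m(1) = 5.
Codeword c = [12, 9, 8, 10, 5] ∈ F_13^5.


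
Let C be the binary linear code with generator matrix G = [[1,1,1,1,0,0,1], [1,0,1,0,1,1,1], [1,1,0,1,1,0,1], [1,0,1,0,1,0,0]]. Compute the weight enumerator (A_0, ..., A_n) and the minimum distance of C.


Weight distribution: A_0 = 1, A_1 = 1, A_2 = 2, A_3 = 2, A_4 = 5, A_5 = 5. Minimum distance d = 1.

Enumerate all 2^4 = 16 messages m ∈ F_2^4.
For each, compute codeword c = mG in F_2^7, then tally its weight.
  m = 0000 → c = 0000000, weight = 0.
  m = 1000 → c = 1111001, weight = 5.
  m = 0100 → c = 1010111, weight = 5.
  m = 1100 → c = 0101110, weight = 4.
  m = 0010 → c = 1101101, weight = 5.
  m = 1010 → c = 0010100, weight = 2.
  m = 0110 → c = 0111010, weight = 4.
  m = 1110 → c = 1000011, weight = 3.
  m = 0001 → c = 1010100, weight = 3.
  m = 1001 → c = 0101101, weight = 4.
  m = 0101 → c = 0000011, weight = 2.
  m = 1101 → c = 1111010, weight = 5.
  m = 0011 → c = 0111001, weight = 4.
  m = 1011 → c = 1000000, weight = 1.
  m = 0111 → c = 1101110, weight = 5.
  m = 1111 → c = 0010111, weight = 4.
Tally weights:
  weight 0: 1 codewords.
  weight 1: 1 codewords.
  weight 2: 2 codewords.
  weight 3: 2 codewords.
  weight 4: 5 codewords.
  weight 5: 5 codewords.
Minimum distance d = smallest w > 0 with A_w > 0 = 1.
Sanity: Σ A_w = 16 = 2^4 = 16 ✓.


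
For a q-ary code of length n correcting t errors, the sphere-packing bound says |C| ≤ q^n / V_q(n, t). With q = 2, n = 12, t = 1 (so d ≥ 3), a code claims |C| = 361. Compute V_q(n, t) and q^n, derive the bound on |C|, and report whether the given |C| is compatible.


V_q(n, t) = 13, q^n = 4096, Hamming bound = 315, |C| = 361 > bound (violated).

Step 1: Compute V_q(n, t) = Σ_{j=0}^1 C(n, j) (q−1)^j.
  j = 0: C(12,0)·(1)^0 = 1·1 = 1.
  j = 1: C(12,1)·(1)^1 = 12·1 = 12.
  V_q(n, t) = 1 + 12 = 13.
Step 2: q^n = 2^12 = 4096.
Step 3: Hamming bound ⌊q^n / V_q(n,t)⌋ = ⌊4096/13⌋ = 315.
Step 4: Compare |C| = 361 to 315: violated.
The claimed |C| lies above the Hamming bound, so no 2-ary code of length 12 with d ≥ 3 can have 361 codewords.


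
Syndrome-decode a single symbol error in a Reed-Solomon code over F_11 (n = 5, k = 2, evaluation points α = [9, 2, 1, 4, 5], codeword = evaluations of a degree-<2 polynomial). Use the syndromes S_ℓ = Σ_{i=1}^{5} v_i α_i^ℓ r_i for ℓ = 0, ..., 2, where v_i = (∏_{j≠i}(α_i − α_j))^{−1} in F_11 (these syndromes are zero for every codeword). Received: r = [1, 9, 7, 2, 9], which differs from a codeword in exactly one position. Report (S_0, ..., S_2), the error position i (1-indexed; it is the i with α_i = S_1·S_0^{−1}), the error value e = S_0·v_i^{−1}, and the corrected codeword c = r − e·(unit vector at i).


S = (7, 2, 10), error at position 5, error magnitude e = 5, c = [1, 9, 7, 2, 4].

Step 1: column multipliers v_i = (∏_{j≠i}(α_i − α_j))^{−1} mod 11.
  i = 1 (α = 9): (9−2)(9−1)(9−4)(9−5) = 7·8·5·4 = 1120 ≡ 9, so v_1 = 9^{−1} = 5 (mod 11).
  i = 2 (α = 2): (2−9)(2−1)(2−4)(2−5) = (−7)·1·(−2)·(−3) = −42 ≡ 2, so v_2 = 2^{−1} = 6 (mod 11).
  i = 3 (α = 1): (1−9)(1−2)(1−4)(1−5) = (−8)·(−1)·(−3)·(−4) = 96 ≡ 8, so v_3 = 8^{−1} = 7 (mod 11).
  i = 4 (α = 4): (4−9)(4−2)(4−1)(4−5) = (−5)·2·3·(−1) = 30 ≡ 8, so v_4 = 8^{−1} = 7 (mod 11).
  i = 5 (α = 5): (5−9)(5−2)(5−1)(5−4) = (−4)·3·4·1 = −48 ≡ 7, so v_5 = 7^{−1} = 8 (mod 11).
  v = [5, 6, 7, 7, 8].
Step 2: syndromes of r = [1, 9, 7, 2, 9] (all sums mod 11).
  S_0 = Σ v_i r_i = 5·1 + 6·9 + 7·7 + 7·2 + 8·9 = 194 ≡ 7.
  S_1 = Σ v_i α_i r_i = 5·9·1 + 6·2·9 + 7·1·7 + 7·4·2 + 8·5·9 = 618 ≡ 2.
  α_i^2 mod 11 = [4, 4, 1, 5, 3].
  S_2 = Σ v_i α_i^2 r_i = 5·4·1 + 6·4·9 + 7·1·7 + 7·5·2 + 8·3·9 = 571 ≡ 10.
  S = (7, 2, 10) ≠ 0, so r is not a codeword (an error is present).
Step 3: locate the error. For a single error e at position i, S_ℓ = v_i·e·α_i^ℓ, so α_err = S_1/S_0.
  S_0^{−1} = 7^{−1} = 8 (mod 11), so α_err = 2·8 = 16 ≡ 5 = α_5. Error position i = 5.
  Consistency check: S_2/S_1 = 10·6 = 60 ≡ 5 = α_err ✓ (single-error assumption holds).
Step 4: error magnitude e = S_0/v_5 = S_0·∏_{j≠5}(α_5 − α_j) = 7·7 = 49 ≡ 5 (mod 11).
Step 5: correct position 5: c_5 = r_5 − e = 9 − 5 ≡ 4 (mod 11). Hence c = [1, 9, 7, 2, 4].
  Check: interpolating c through the α_i gives m(x) = 5 + 2·x (degree < 2) with m(α_i) = c_i for every i, so c is indeed a codeword.


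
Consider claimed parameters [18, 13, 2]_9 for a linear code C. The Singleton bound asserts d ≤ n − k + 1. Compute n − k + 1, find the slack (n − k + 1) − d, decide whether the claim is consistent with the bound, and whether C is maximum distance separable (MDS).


Singleton RHS = n − k + 1 = 6, slack = 4, bound satisfied, not MDS.

Singleton bound: d ≤ n − k + 1.
Here n = 18, k = 13, so n − k + 1 = 6.
Given d = 2, check d ≤ 6: YES.
Slack = (n − k + 1) − d = 4.
The code is NOT MDS (slack = 4 > 0).
Description: the claimed parameters are [18, 13, 2]_9; such a code would be non-MDS.


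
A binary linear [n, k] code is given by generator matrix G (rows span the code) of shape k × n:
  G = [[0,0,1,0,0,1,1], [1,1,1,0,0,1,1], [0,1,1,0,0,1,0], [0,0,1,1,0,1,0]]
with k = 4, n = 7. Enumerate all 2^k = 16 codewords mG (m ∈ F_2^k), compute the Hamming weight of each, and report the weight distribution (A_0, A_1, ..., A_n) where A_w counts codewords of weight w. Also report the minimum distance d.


Weight distribution: A_0 = 1, A_2 = 6, A_3 = 4, A_4 = 1, A_5 = 4. Minimum distance d = 2.

Enumerate all 2^4 = 16 messages m ∈ F_2^4.
For each, compute codeword c = mG in F_2^7, then tally its weight.
  m = 0000 → c = 0000000, weight = 0.
  m = 1000 → c = 0010011, weight = 3.
  m = 0100 → c = 1110011, weight = 5.
  m = 1100 → c = 1100000, weight = 2.
  m = 0010 → c = 0110010, weight = 3.
  m = 1010 → c = 0100001, weight = 2.
  m = 0110 → c = 1000001, weight = 2.
  m = 1110 → c = 1010010, weight = 3.
  m = 0001 → c = 0011010, weight = 3.
  m = 1001 → c = 0001001, weight = 2.
  m = 0101 → c = 1101001, weight = 4.
  m = 1101 → c = 1111010, weight = 5.
  m = 0011 → c = 0101000, weight = 2.
  m = 1011 → c = 0111011, weight = 5.
  m = 0111 → c = 1011011, weight = 5.
  m = 1111 → c = 1001000, weight = 2.
Tally weights:
  weight 0: 1 codewords.
  weight 2: 6 codewords.
  weight 3: 4 codewords.
  weight 4: 1 codewords.
  weight 5: 4 codewords.
Minimum distance d = smallest w > 0 with A_w > 0 = 2.
Sanity: Σ A_w = 16 = 2^4 = 16 ✓.


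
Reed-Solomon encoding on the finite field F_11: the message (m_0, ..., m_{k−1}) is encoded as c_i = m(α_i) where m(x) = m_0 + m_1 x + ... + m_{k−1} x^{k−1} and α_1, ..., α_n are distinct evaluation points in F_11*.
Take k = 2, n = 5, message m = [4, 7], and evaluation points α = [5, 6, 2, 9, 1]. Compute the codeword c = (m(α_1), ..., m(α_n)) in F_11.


c = [6, 2, 7, 1, 0]

Message polynomial: m(x) = 4 + 7·x (mod 11).
For each evaluation point α_i, compute m(α_i) mod 11:
  α_1 = 5: Horner steps 7 → 6, so m(5) = 6.
  α_2 = 6: Horner steps 7 → 2, so m(6) = 2.
  α_3 = 2: Horner steps 7 → 7, so m(2) = 7.
  α_4 = 9: Horner steps 7 → 1, so m(9) = 1.
  α_5 = 1: Horner steps 7 → 0, so m(1) = 0.
Codeword c = [6, 2, 7, 1, 0] ∈ F_11^5.


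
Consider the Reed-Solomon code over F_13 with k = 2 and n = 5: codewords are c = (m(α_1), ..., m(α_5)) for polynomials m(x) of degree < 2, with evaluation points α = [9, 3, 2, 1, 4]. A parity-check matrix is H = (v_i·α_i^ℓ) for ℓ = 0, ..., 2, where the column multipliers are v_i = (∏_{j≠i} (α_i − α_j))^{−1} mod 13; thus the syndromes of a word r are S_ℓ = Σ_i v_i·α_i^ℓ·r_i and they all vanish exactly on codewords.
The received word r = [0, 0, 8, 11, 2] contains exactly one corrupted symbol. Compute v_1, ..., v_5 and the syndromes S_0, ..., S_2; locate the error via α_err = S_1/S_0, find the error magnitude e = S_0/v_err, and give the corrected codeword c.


S = (5, 2, 6), error at position 2, error magnitude e = 8, c = [0, 5, 8, 11, 2].

Step 1: column multipliers v_i = (∏_{j≠i}(α_i − α_j))^{−1} mod 13.
  i = 1 (α = 9): (9−3)(9−2)(9−1)(9−4) = 6·7·8·5 = 1680 ≡ 3, so v_1 = 3^{−1} = 9 (mod 13).
  i = 2 (α = 3): (3−9)(3−2)(3−1)(3−4) = (−6)·1·2·(−1) = 12 ≡ 12, so v_2 = 12^{−1} = 12 (mod 13).
  i = 3 (α = 2): (2−9)(2−3)(2−1)(2−4) = (−7)·(−1)·1·(−2) = −14 ≡ 12, so v_3 = 12^{−1} = 12 (mod 13).
  i = 4 (α = 1): (1−9)(1−3)(1−2)(1−4) = (−8)·(−2)·(−1)·(−3) = 48 ≡ 9, so v_4 = 9^{−1} = 3 (mod 13).
  i = 5 (α = 4): (4−9)(4−3)(4−2)(4−1) = (−5)·1·2·3 = −30 ≡ 9, so v_5 = 9^{−1} = 3 (mod 13).
  v = [9, 12, 12, 3, 3].
Step 2: syndromes of r = [0, 0, 8, 11, 2] (all sums mod 13).
  S_0 = Σ v_i r_i = 9·0 + 12·0 + 12·8 + 3·11 + 3·2 = 135 ≡ 5.
  S_1 = Σ v_i α_i r_i = 9·9·0 + 12·3·0 + 12·2·8 + 3·1·11 + 3·4·2 = 249 ≡ 2.
  α_i^2 mod 13 = [3, 9, 4, 1, 3].
  S_2 = Σ v_i α_i^2 r_i = 9·3·0 + 12·9·0 + 12·4·8 + 3·1·11 + 3·3·2 = 435 ≡ 6.
  S = (5, 2, 6) ≠ 0, so r is not a codeword (an error is present).
Step 3: locate the error. For a single error e at position i, S_ℓ = v_i·e·α_i^ℓ, so α_err = S_1/S_0.
  S_0^{−1} = 5^{−1} = 8 (mod 13), so α_err = 2·8 = 16 ≡ 3 = α_2. Error position i = 2.
  Consistency check: S_2/S_1 = 6·7 = 42 ≡ 3 = α_err ✓ (single-error assumption holds).
Step 4: error magnitude e = S_0/v_2 = S_0·∏_{j≠2}(α_2 − α_j) = 5·12 = 60 ≡ 8 (mod 13).
Step 5: correct position 2: c_2 = r_2 − e = 0 − 8 ≡ 5 (mod 13). Hence c = [0, 5, 8, 11, 2].
  Check: interpolating c through the α_i gives m(x) = 1 + 10·x (degree < 2) with m(α_i) = c_i for every i, so c is indeed a codeword.


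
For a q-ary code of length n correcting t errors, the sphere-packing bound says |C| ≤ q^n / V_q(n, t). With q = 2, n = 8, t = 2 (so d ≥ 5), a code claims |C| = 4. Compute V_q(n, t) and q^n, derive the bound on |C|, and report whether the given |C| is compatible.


V_q(n, t) = 37, q^n = 256, Hamming bound = 6, |C| = 4 ≤ bound (satisfied).

Step 1: Compute V_q(n, t) = Σ_{j=0}^2 C(n, j) (q−1)^j.
  j = 0: C(8,0)·(1)^0 = 1·1 = 1.
  j = 1: C(8,1)·(1)^1 = 8·1 = 8.
  j = 2: C(8,2)·(1)^2 = 28·1 = 28.
  V_q(n, t) = 1 + 8 + 28 = 37.
Step 2: q^n = 2^8 = 256.
Step 3: Hamming bound ⌊q^n / V_q(n,t)⌋ = ⌊256/37⌋ = 6.
Step 4: Compare |C| = 4 to 6: satisfied.
The claimed |C| lies below the Hamming bound.


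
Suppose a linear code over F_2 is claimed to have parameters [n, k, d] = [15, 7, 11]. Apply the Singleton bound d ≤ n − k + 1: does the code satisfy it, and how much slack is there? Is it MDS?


Singleton RHS = n − k + 1 = 9, slack = -2, bound violated (no such code; not MDS).

Singleton bound: d ≤ n − k + 1.
Here n = 15, k = 7, so n − k + 1 = 9.
Given d = 11, check d ≤ 9: NO.
Slack = (n − k + 1) − d = -2.
The slack is negative: d = 11 exceeds n − k + 1 = 9 by 2, so the Singleton bound is violated and no linear [15, 7, 11]_2 code can exist. In particular it is not MDS (MDS requires d = n − k + 1 exactly).
Description: the claimed parameters are [15, 7, 11]_2; such a code would be impossible (violates the Singleton bound).


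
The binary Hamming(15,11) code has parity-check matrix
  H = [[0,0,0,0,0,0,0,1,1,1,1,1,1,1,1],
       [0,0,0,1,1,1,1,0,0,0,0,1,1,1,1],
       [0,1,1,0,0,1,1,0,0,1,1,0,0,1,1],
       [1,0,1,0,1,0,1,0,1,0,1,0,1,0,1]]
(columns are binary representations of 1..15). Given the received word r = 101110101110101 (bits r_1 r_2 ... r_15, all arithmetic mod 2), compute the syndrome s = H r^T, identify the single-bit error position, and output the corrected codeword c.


s = (1, 1, 1, 0)^T, error position = 14, corrected codeword c = 101110101110111

Compute s = H r^T mod 2 one row at a time:
  s_1 = 0 + 1 + 1 + 1 + 0 + 1 + 0 + 1 = 5 ≡ 1 (mod 2).
  s_2 = 1 + 1 + 0 + 1 + 0 + 1 + 0 + 1 = 5 ≡ 1 (mod 2).
  s_3 = 0 + 1 + 0 + 1 + 1 + 1 + 0 + 1 = 5 ≡ 1 (mod 2).
  s_4 = 1 + 1 + 1 + 1 + 1 + 1 + 1 + 1 = 8 ≡ 0 (mod 2).
s = (1, 1, 1, 0)^T — this equals column 14 of H (binary 1110), so error is at position 14.
Correct: flip bit 14 of r = 101110101110101 to get c = 101110101110111.
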